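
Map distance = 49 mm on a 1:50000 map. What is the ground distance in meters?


ground = 49 mm * 50000 / 1000 = 2450.0 m

2450.0 m


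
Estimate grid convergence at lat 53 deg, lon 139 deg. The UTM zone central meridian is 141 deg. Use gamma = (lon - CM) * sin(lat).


gamma = (139 - 141) * sin(53) = -2 * 0.798636 = -1.597 degrees

-1.597 degrees


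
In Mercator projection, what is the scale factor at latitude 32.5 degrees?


SF = 1 / cos(32.5) = 1 / 0.843391 = 1.186

1.186


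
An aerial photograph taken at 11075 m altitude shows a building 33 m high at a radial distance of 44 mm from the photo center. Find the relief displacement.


d = h * r / H = 33 * 44 / 11075 = 0.13 mm

0.13 mm


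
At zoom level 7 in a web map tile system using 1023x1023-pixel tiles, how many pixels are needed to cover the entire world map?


tiles per axis = 2^7 = 128
total tiles = 128^2 = 16384
pixels per axis = 128 * 1023 = 130944
total pixels = 130944^2 = 17146331136

17146331136 pixels


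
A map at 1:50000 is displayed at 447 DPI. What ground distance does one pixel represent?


pixel_cm = 2.54 / 447 ≈ 0.005682 cm
ground = pixel_cm * 50000 / 100 = 2.54 * 50000 / (447 * 100) = 127000 / 44700 ≈ 2.84 m

2.84 m


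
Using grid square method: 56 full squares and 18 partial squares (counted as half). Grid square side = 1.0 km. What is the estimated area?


effective squares = 56 + 18 * 0.5 = 65.0
area = 65.0 * 1.0 = 65.0 km^2

65.0 km^2


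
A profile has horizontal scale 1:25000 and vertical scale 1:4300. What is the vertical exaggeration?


VE = horizontal_scale / vertical_scale = 25000 / 4300 ≈ 5.8

5.8x


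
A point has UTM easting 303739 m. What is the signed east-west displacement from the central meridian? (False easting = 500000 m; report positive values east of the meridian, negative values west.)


displacement = 303739 - 500000 = -196261 m

-196261 m


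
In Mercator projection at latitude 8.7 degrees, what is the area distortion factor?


area_distortion = 1/cos^2(8.7) = 1.023

1.023


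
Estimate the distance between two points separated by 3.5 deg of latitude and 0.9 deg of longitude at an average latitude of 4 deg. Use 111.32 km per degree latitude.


dlat_km = 3.5 * 111.32 = 389.62
dlon_km = 0.9 * 111.32 * cos(4) ≈ 99.944
dist = sqrt(389.62^2 + 99.944^2) ≈ 402.2 km

402.2 km


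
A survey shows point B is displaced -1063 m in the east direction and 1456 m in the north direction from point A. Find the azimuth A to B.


az = atan2(-1063, 1456) = -36.1 deg
adjusted to 0-360: 323.9 degrees

323.9 degrees


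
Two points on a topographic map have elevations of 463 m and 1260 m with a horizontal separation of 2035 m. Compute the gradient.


gradient = (1260 - 463) / 2035 = 797 / 2035 = 0.3916

0.3916


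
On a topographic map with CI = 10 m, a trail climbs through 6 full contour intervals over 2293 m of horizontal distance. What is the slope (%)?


elevation change = 6 * 10 = 60 m
slope = 60 / 2293 * 100 = 2.6%

2.6%


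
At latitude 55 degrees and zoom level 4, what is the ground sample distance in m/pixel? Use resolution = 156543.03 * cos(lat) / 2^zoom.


res = 156543.03 * cos(55) / 2^4 = 156543.03 * 0.57357644 / 16 = 5611.84 m/pixel

5611.84 m/pixel


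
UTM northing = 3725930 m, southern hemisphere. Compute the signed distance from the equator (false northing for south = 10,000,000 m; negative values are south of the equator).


For southern: actual = 3725930 - 10000000 = -6274070 m

-6274070 m


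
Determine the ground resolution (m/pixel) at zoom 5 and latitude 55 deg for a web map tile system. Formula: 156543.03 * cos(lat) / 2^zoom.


res = 156543.03 * cos(55) / 2^5 = 156543.03 * 0.57357644 / 32 = 2805.92 m/pixel

2805.92 m/pixel


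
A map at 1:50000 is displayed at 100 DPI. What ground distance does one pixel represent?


pixel_cm = 2.54 / 100 = 0.0254 cm
ground = pixel_cm * 50000 / 100 = 2.54 * 50000 / (100 * 100) = 127000 / 10000 = 12.7 m

12.7 m


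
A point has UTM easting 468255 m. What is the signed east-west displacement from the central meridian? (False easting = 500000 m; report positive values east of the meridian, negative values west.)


displacement = 468255 - 500000 = -31745 m

-31745 m


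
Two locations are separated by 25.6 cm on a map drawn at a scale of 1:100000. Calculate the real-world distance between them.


ground = 25.6 cm * 100000 / 100 = 25600.0 m = 25.6 km

25.6 km


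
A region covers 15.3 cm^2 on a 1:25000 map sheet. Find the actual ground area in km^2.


ground_area = 15.3 * (25000/100)^2 = 956250.0 m^2 = 0.95625 km^2 ≈ 0.956 km^2

0.956 km^2


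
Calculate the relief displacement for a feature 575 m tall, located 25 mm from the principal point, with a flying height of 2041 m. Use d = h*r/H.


d = h * r / H = 575 * 25 / 2041 = 7.04 mm

7.04 mm


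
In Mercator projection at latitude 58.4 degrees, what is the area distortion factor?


area_distortion = 1/cos^2(58.4) = 3.642

3.642


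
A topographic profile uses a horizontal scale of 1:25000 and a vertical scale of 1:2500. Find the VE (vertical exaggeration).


VE = horizontal_scale / vertical_scale = 25000 / 2500 = 10.0

10.0x


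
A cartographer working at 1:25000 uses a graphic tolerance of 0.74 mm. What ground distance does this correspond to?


ground = 0.74 mm * 25000 / 1000 = 18.5 m

18.5 m


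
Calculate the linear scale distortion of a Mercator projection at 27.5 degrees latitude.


SF = 1 / cos(27.5) = 1 / 0.887011 = 1.127

1.127


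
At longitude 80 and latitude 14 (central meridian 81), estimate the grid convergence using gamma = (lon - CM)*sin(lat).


gamma = (80 - 81) * sin(14) = -1 * 0.241922 = -0.242 degrees

-0.242 degrees


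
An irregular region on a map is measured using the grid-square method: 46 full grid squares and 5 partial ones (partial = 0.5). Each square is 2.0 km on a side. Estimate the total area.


effective squares = 46 + 5 * 0.5 = 48.5
area = 48.5 * 4.0 = 194.0 km^2

194.0 km^2


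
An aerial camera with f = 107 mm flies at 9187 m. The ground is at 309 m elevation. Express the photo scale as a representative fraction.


scale = f / (H - h) = 107 mm / 8878 m = 107 / 8878000 = 1:82972

1:82972


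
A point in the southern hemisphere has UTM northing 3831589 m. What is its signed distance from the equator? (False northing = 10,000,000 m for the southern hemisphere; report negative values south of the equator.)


For southern: actual = 3831589 - 10000000 = -6168411 m

-6168411 m


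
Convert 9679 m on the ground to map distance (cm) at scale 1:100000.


map_cm = 9679 * 100 / 100000 = 9.679 cm ≈ 9.68 cm

9.68 cm


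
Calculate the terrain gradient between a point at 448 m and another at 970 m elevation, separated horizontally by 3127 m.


gradient = (970 - 448) / 3127 = 522 / 3127 = 0.1669

0.1669


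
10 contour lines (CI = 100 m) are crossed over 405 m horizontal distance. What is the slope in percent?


elevation change = 10 * 100 = 1000 m
slope = 1000 / 405 * 100 = 246.9%

246.9%


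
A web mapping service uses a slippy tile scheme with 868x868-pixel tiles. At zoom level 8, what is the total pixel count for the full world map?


tiles per axis = 2^8 = 256
total tiles = 256^2 = 65536
pixels per axis = 256 * 868 = 222208
total pixels = 222208^2 = 49376395264

49376395264 pixels


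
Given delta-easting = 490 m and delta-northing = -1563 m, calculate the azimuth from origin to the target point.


az = atan2(490, -1563) = 162.6 deg
adjusted to 0-360: 162.6 degrees

162.6 degrees


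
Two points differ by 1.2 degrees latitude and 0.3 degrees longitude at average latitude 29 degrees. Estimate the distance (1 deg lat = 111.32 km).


dlat_km = 1.2 * 111.32 = 133.584
dlon_km = 0.3 * 111.32 * cos(29) ≈ 29.209
dist = sqrt(133.584^2 + 29.209^2) ≈ 136.7 km

136.7 km


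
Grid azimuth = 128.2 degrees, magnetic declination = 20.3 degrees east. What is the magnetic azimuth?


magnetic azimuth = grid azimuth - declination (east +ve)
mag_az = 128.2 - 20.3 = 107.9 degrees

107.9 degrees


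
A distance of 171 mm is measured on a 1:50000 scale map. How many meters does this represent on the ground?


ground = 171 mm * 50000 / 1000 = 8550.0 m

8550.0 m


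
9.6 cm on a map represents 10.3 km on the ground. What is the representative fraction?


ground = 10.3 km = 1030000 cm; RF denominator = ground / map = 1030000 / 9.6 ≈ 107292; RF = 1:107292

1:107292


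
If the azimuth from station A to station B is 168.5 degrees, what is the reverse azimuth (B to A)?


back azimuth = (168.5 + 180) mod 360 = 348.5 degrees

348.5 degrees


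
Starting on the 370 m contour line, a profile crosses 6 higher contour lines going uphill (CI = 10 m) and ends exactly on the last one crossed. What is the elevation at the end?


elevation = 370 + 6 * 10 = 430 m

430 m


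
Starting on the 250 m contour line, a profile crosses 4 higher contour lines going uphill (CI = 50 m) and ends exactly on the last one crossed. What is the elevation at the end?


elevation = 250 + 4 * 50 = 450 m

450 m


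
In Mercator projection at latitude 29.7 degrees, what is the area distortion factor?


area_distortion = 1/cos^2(29.7) = 1.325

1.325


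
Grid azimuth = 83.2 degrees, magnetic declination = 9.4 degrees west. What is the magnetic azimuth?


magnetic azimuth = grid azimuth - declination (east +ve)
mag_az = 83.2 - -9.4 = 92.6 degrees

92.6 degrees


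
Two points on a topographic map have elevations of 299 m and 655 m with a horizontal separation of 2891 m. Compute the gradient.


gradient = (655 - 299) / 2891 = 356 / 2891 = 0.1231

0.1231


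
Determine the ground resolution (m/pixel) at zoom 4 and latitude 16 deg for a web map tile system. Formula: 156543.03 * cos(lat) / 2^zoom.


res = 156543.03 * cos(16) / 2^4 = 156543.03 * 0.9612617 / 16 = 9404.93 m/pixel

9404.93 m/pixel


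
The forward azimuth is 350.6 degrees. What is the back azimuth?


back azimuth = (350.6 + 180) mod 360 = 170.6 degrees

170.6 degrees


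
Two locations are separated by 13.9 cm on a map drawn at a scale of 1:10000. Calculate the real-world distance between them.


ground = 13.9 cm * 10000 / 100 = 1390.0 m = 1.39 km

1.39 km


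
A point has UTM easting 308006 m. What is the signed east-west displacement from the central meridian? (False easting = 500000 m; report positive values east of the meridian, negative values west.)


displacement = 308006 - 500000 = -191994 m

-191994 m


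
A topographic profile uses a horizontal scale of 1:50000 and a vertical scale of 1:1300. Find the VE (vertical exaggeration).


VE = horizontal_scale / vertical_scale = 50000 / 1300 ≈ 38.5

38.5x


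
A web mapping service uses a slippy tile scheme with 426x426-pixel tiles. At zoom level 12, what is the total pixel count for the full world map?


tiles per axis = 2^12 = 4096
total tiles = 4096^2 = 16777216
pixels per axis = 4096 * 426 = 1744896
total pixels = 1744896^2 = 3044662050816

3044662050816 pixels


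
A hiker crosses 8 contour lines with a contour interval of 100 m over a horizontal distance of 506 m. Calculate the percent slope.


elevation change = 8 * 100 = 800 m
slope = 800 / 506 * 100 = 158.1%

158.1%


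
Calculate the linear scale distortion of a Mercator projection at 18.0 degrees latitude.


SF = 1 / cos(18.0) = 1 / 0.951057 = 1.051

1.051


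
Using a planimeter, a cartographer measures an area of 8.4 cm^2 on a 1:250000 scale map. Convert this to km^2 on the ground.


ground_area = 8.4 * (250000/100)^2 = 52500000.0 m^2 = 52.5 km^2

52.5 km^2


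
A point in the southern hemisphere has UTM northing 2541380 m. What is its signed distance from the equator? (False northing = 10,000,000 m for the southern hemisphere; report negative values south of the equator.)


For southern: actual = 2541380 - 10000000 = -7458620 m

-7458620 m


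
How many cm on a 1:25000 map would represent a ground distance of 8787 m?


map_cm = 8787 * 100 / 25000 = 35.148 cm ≈ 35.15 cm

35.15 cm


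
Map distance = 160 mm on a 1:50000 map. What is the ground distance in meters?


ground = 160 mm * 50000 / 1000 = 8000.0 m

8000.0 m


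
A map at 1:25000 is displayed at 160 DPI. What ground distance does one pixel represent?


pixel_cm = 2.54 / 160 = 0.015875 cm
ground = pixel_cm * 25000 / 100 = 2.54 * 25000 / (160 * 100) = 63500 / 16000 ≈ 3.97 m

3.97 m


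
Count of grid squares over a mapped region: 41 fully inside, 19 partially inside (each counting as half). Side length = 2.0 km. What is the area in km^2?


effective squares = 41 + 19 * 0.5 = 50.5
area = 50.5 * 4.0 = 202.0 km^2

202.0 km^2


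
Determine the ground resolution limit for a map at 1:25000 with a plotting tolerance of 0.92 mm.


ground = 0.92 mm * 25000 / 1000 = 23.0 m

23.0 m


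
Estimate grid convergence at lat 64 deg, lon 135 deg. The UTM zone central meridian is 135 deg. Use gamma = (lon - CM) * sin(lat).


gamma = (135 - 135) * sin(64) = 0 * 0.898794 = 0.0 degrees

0.0 degrees


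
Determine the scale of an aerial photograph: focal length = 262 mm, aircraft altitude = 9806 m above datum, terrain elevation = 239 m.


scale = f / (H - h) = 262 mm / 9567 m = 262 / 9567000 = 1:36515

1:36515


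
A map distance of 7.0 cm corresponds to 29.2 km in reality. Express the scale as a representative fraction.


ground = 29.2 km = 2920000 cm; RF denominator = ground / map = 2920000 / 7.0 ≈ 417143; RF = 1:417143

1:417143


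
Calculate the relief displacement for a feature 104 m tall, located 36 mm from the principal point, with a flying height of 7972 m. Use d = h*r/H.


d = h * r / H = 104 * 36 / 7972 = 0.47 mm

0.47 mm


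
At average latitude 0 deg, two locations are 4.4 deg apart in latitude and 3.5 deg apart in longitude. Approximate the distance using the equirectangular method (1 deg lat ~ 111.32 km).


dlat_km = 4.4 * 111.32 = 489.808
dlon_km = 3.5 * 111.32 * cos(0) ≈ 389.62
dist = sqrt(489.808^2 + 389.62^2) ≈ 625.9 km

625.9 km


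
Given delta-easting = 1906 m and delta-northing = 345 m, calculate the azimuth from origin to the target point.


az = atan2(1906, 345) = 79.7 deg
adjusted to 0-360: 79.7 degrees

79.7 degrees


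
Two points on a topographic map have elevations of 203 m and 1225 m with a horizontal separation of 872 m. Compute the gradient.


gradient = (1225 - 203) / 872 = 1022 / 872 = 1.172

1.172


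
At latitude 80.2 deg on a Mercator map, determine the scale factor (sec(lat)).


SF = 1 / cos(80.2) = 1 / 0.170209 = 5.875

5.875


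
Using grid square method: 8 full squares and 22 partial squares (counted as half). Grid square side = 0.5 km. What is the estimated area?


effective squares = 8 + 22 * 0.5 = 19.0
area = 19.0 * 0.25 = 4.75 km^2

4.75 km^2


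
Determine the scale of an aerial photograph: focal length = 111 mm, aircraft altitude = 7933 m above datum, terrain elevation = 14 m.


scale = f / (H - h) = 111 mm / 7919 m = 111 / 7919000 = 1:71342

1:71342


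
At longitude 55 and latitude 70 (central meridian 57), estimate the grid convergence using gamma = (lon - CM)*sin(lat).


gamma = (55 - 57) * sin(70) = -2 * 0.939693 = -1.879 degrees

-1.879 degrees


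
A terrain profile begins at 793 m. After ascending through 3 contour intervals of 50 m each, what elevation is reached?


elevation = 793 + 3 * 50 = 943 m

943 m


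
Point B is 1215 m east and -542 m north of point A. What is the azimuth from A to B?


az = atan2(1215, -542) = 114.0 deg
adjusted to 0-360: 114.0 degrees

114.0 degrees


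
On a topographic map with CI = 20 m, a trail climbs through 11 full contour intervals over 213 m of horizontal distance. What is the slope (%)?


elevation change = 11 * 20 = 220 m
slope = 220 / 213 * 100 = 103.3%

103.3%


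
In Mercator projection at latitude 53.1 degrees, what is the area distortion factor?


area_distortion = 1/cos^2(53.1) = 2.774

2.774


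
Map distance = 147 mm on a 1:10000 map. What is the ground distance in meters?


ground = 147 mm * 10000 / 1000 = 1470.0 m

1470.0 m


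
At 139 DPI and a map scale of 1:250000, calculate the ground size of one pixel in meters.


pixel_cm = 2.54 / 139 ≈ 0.018273 cm
ground = pixel_cm * 250000 / 100 = 2.54 * 250000 / (139 * 100) = 635000 / 13900 ≈ 45.68 m

45.68 m


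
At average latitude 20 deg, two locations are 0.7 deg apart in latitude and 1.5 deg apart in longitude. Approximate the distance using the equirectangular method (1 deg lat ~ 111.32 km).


dlat_km = 0.7 * 111.32 = 77.924
dlon_km = 1.5 * 111.32 * cos(20) ≈ 156.91
dist = sqrt(77.924^2 + 156.91^2) ≈ 175.2 km

175.2 km


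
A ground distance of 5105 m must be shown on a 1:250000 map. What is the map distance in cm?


map_cm = 5105 * 100 / 250000 = 2.042 cm ≈ 2.04 cm

2.04 cm


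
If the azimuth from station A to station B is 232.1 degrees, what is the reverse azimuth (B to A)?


back azimuth = (232.1 + 180) mod 360 = 52.1 degrees

52.1 degrees


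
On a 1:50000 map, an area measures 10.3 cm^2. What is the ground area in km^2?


ground_area = 10.3 * (50000/100)^2 = 2575000.0 m^2 = 2.575 km^2

2.575 km^2


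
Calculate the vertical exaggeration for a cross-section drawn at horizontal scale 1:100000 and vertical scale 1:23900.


VE = horizontal_scale / vertical_scale = 100000 / 23900 ≈ 4.2

4.2x


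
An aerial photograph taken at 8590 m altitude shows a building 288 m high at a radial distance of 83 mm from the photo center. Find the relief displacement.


d = h * r / H = 288 * 83 / 8590 = 2.78 mm

2.78 mm


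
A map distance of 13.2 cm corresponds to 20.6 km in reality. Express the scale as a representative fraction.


ground = 20.6 km = 2060000 cm; RF denominator = ground / map = 2060000 / 13.2 ≈ 156061; RF = 1:156061

1:156061


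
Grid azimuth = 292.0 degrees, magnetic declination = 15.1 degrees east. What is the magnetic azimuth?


magnetic azimuth = grid azimuth - declination (east +ve)
mag_az = 292.0 - 15.1 = 276.9 degrees

276.9 degrees


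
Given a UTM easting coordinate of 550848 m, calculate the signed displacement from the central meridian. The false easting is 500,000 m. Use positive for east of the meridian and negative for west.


displacement = 550848 - 500000 = 50848 m

50848 m


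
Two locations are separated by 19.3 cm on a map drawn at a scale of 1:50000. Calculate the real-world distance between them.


ground = 19.3 cm * 50000 / 100 = 9650.0 m = 9.65 km

9.65 km


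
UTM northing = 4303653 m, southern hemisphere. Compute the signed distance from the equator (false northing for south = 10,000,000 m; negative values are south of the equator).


For southern: actual = 4303653 - 10000000 = -5696347 m

-5696347 m


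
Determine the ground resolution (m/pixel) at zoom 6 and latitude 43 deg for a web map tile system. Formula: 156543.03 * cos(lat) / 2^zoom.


res = 156543.03 * cos(43) / 2^6 = 156543.03 * 0.7313537 / 64 = 1788.88 m/pixel

1788.88 m/pixel


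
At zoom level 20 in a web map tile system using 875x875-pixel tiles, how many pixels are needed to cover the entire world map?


tiles per axis = 2^20 = 1048576
total tiles = 1048576^2 = 1099511627776
pixels per axis = 1048576 * 875 = 917504000
total pixels = 917504000^2 = 841813590016000000

841813590016000000 pixels


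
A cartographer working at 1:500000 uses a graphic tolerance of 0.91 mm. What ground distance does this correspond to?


ground = 0.91 mm * 500000 / 1000 = 455.0 m

455.0 m


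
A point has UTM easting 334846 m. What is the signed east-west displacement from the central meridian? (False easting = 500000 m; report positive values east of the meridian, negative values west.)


displacement = 334846 - 500000 = -165154 m

-165154 m


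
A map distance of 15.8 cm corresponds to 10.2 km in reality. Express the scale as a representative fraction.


ground = 10.2 km = 1020000 cm; RF denominator = ground / map = 1020000 / 15.8 ≈ 64557; RF = 1:64557

1:64557


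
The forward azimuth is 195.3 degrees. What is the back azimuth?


back azimuth = (195.3 + 180) mod 360 = 15.3 degrees

15.3 degrees


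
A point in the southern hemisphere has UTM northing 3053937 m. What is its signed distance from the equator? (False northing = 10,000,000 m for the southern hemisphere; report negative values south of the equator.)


For southern: actual = 3053937 - 10000000 = -6946063 m

-6946063 m


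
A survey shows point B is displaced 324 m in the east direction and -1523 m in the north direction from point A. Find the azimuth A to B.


az = atan2(324, -1523) = 168.0 deg
adjusted to 0-360: 168.0 degrees

168.0 degrees


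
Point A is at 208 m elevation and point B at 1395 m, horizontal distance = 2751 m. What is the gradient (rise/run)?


gradient = (1395 - 208) / 2751 = 1187 / 2751 = 0.4315

0.4315


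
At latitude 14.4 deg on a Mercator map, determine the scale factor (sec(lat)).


SF = 1 / cos(14.4) = 1 / 0.968583 = 1.032

1.032


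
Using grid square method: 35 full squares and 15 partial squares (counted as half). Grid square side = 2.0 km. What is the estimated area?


effective squares = 35 + 15 * 0.5 = 42.5
area = 42.5 * 4.0 = 170.0 km^2

170.0 km^2


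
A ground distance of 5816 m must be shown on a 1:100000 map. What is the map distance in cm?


map_cm = 5816 * 100 / 100000 = 5.816 cm ≈ 5.82 cm

5.82 cm


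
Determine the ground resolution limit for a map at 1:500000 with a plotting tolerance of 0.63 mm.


ground = 0.63 mm * 500000 / 1000 = 315.0 m

315.0 m


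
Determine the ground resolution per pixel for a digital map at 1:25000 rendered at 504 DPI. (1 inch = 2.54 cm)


pixel_cm = 2.54 / 504 ≈ 0.00504 cm
ground = pixel_cm * 25000 / 100 = 2.54 * 25000 / (504 * 100) = 63500 / 50400 ≈ 1.26 m

1.26 m


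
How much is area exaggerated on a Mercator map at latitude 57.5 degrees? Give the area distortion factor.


area_distortion = 1/cos^2(57.5) = 3.464

3.464


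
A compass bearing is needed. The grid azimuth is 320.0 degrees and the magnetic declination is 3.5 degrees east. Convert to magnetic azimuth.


magnetic azimuth = grid azimuth - declination (east +ve)
mag_az = 320.0 - 3.5 = 316.5 degrees

316.5 degrees


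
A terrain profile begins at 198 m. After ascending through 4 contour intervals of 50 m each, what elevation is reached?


elevation = 198 + 4 * 50 = 398 m

398 m


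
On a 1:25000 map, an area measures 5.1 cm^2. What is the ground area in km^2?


ground_area = 5.1 * (25000/100)^2 = 318750.0 m^2 = 0.31875 km^2 ≈ 0.319 km^2

0.319 km^2


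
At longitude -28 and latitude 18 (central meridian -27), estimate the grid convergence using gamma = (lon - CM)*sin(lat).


gamma = (-28 - -27) * sin(18) = -1 * 0.309017 = -0.309 degrees

-0.309 degrees


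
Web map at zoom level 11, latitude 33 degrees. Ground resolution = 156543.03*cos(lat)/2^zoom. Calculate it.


res = 156543.03 * cos(33) / 2^11 = 156543.03 * 0.83867057 / 2048 = 64.11 m/pixel

64.11 m/pixel


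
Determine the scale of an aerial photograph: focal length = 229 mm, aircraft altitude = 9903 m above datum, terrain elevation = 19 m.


scale = f / (H - h) = 229 mm / 9884 m = 229 / 9884000 = 1:43162

1:43162


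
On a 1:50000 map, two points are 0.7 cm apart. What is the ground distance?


ground = 0.7 cm * 50000 / 100 = 350.0 m

350.0 m


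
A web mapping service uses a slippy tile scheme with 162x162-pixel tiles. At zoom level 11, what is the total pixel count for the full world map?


tiles per axis = 2^11 = 2048
total tiles = 2048^2 = 4194304
pixels per axis = 2048 * 162 = 331776
total pixels = 331776^2 = 110075314176

110075314176 pixels


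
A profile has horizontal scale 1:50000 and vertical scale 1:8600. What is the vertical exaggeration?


VE = horizontal_scale / vertical_scale = 50000 / 8600 ≈ 5.8

5.8x


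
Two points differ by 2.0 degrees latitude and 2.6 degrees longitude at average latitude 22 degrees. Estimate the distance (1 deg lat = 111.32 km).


dlat_km = 2.0 * 111.32 = 222.64
dlon_km = 2.6 * 111.32 * cos(22) ≈ 268.357
dist = sqrt(222.64^2 + 268.357^2) ≈ 348.7 km

348.7 km


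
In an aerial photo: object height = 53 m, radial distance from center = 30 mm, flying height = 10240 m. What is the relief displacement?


d = h * r / H = 53 * 30 / 10240 = 0.16 mm

0.16 mm


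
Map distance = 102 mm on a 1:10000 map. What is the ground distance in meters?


ground = 102 mm * 10000 / 1000 = 1020.0 m

1020.0 m


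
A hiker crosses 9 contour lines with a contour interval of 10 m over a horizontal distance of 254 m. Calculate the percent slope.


elevation change = 9 * 10 = 90 m
slope = 90 / 254 * 100 = 35.4%

35.4%


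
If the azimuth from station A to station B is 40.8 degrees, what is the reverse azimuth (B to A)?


back azimuth = (40.8 + 180) mod 360 = 220.8 degrees

220.8 degrees


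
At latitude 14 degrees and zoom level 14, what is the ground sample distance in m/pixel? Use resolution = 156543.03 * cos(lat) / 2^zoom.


res = 156543.03 * cos(14) / 2^14 = 156543.03 * 0.97029573 / 16384 = 9.27 m/pixel

9.27 m/pixel


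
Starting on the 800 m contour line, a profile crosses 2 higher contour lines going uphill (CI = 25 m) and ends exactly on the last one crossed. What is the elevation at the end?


elevation = 800 + 2 * 25 = 850 m

850 m


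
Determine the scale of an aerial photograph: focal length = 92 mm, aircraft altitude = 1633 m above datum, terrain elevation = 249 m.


scale = f / (H - h) = 92 mm / 1384 m = 92 / 1384000 = 1:15043

1:15043


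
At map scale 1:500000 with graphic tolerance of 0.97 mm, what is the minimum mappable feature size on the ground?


ground = 0.97 mm * 500000 / 1000 = 485.0 m

485.0 m


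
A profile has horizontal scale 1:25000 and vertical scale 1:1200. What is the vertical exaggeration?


VE = horizontal_scale / vertical_scale = 25000 / 1200 ≈ 20.8

20.8x


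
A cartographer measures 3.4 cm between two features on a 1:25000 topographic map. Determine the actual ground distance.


ground = 3.4 cm * 25000 / 100 = 850.0 m

850.0 m


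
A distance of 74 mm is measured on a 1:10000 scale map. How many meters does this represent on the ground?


ground = 74 mm * 10000 / 1000 = 740.0 m

740.0 m


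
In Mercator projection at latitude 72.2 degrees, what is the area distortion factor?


area_distortion = 1/cos^2(72.2) = 10.701

10.701


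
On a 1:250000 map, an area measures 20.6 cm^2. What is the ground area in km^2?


ground_area = 20.6 * (250000/100)^2 = 128750000.0 m^2 = 128.75 km^2

128.75 km^2


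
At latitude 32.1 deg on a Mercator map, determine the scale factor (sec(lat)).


SF = 1 / cos(32.1) = 1 / 0.847122 = 1.18

1.18


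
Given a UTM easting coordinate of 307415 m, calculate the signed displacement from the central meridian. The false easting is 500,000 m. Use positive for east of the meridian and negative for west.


displacement = 307415 - 500000 = -192585 m

-192585 m


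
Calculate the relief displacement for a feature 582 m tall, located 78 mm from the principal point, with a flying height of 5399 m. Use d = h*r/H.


d = h * r / H = 582 * 78 / 5399 = 8.41 mm

8.41 mm


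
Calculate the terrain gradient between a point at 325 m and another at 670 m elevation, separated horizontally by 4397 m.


gradient = (670 - 325) / 4397 = 345 / 4397 = 0.0785

0.0785


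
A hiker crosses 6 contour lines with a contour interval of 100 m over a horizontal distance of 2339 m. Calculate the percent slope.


elevation change = 6 * 100 = 600 m
slope = 600 / 2339 * 100 = 25.7%

25.7%


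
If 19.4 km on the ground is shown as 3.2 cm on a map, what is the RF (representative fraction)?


ground = 19.4 km = 1940000 cm; RF denominator = ground / map = 1940000 / 3.2 = 606250; RF = 1:606250

1:606250


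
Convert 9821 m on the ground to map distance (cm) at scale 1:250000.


map_cm = 9821 * 100 / 250000 = 3.9284 cm ≈ 3.93 cm

3.93 cm


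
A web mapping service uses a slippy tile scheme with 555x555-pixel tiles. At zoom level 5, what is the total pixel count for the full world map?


tiles per axis = 2^5 = 32
total tiles = 32^2 = 1024
pixels per axis = 32 * 555 = 17760
total pixels = 17760^2 = 315417600

315417600 pixels


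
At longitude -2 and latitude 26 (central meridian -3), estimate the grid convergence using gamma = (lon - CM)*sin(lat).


gamma = (-2 - -3) * sin(26) = 1 * 0.438371 = 0.438 degrees

0.438 degrees


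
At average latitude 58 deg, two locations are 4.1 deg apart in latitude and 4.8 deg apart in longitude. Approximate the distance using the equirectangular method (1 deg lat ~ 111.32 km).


dlat_km = 4.1 * 111.32 = 456.412
dlon_km = 4.8 * 111.32 * cos(58) ≈ 283.155
dist = sqrt(456.412^2 + 283.155^2) ≈ 537.1 km

537.1 km


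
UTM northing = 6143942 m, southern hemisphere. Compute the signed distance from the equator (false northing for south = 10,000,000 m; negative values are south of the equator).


For southern: actual = 6143942 - 10000000 = -3856058 m

-3856058 m


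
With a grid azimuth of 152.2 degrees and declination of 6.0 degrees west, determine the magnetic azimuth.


magnetic azimuth = grid azimuth - declination (east +ve)
mag_az = 152.2 - -6.0 = 158.2 degrees

158.2 degrees


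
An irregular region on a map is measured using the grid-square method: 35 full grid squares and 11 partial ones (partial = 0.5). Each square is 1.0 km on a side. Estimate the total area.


effective squares = 35 + 11 * 0.5 = 40.5
area = 40.5 * 1.0 = 40.5 km^2

40.5 km^2


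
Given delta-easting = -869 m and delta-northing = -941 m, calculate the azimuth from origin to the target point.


az = atan2(-869, -941) = -137.3 deg
adjusted to 0-360: 222.7 degrees

222.7 degrees


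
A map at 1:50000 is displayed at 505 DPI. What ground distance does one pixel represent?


pixel_cm = 2.54 / 505 ≈ 0.00503 cm
ground = pixel_cm * 50000 / 100 = 2.54 * 50000 / (505 * 100) = 127000 / 50500 ≈ 2.51 m

2.51 m


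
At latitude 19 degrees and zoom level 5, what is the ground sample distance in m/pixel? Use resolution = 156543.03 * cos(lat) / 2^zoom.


res = 156543.03 * cos(19) / 2^5 = 156543.03 * 0.94551858 / 32 = 4625.45 m/pixel

4625.45 m/pixel


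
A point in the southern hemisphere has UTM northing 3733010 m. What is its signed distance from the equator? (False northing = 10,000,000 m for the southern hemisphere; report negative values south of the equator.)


For southern: actual = 3733010 - 10000000 = -6266990 m

-6266990 m


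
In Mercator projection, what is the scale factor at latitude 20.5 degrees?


SF = 1 / cos(20.5) = 1 / 0.936672 = 1.068

1.068


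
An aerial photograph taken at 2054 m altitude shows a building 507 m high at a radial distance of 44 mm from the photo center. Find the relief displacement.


d = h * r / H = 507 * 44 / 2054 = 10.86 mm

10.86 mm


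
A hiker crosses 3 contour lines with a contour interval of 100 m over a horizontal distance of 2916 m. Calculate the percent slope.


elevation change = 3 * 100 = 300 m
slope = 300 / 2916 * 100 = 10.3%

10.3%


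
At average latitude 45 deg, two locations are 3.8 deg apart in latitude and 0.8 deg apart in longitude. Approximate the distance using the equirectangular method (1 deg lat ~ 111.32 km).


dlat_km = 3.8 * 111.32 = 423.016
dlon_km = 0.8 * 111.32 * cos(45) ≈ 62.972
dist = sqrt(423.016^2 + 62.972^2) ≈ 427.7 km

427.7 km


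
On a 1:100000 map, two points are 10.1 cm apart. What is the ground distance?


ground = 10.1 cm * 100000 / 100 = 10100.0 m = 10.1 km

10.1 km


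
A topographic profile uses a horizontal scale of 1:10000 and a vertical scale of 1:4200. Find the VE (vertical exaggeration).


VE = horizontal_scale / vertical_scale = 10000 / 4200 ≈ 2.4

2.4x


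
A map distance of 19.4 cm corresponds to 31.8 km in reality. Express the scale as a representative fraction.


ground = 31.8 km = 3180000 cm; RF denominator = ground / map = 3180000 / 19.4 ≈ 163918; RF = 1:163918

1:163918


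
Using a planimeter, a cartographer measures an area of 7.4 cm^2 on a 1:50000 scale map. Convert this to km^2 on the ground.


ground_area = 7.4 * (50000/100)^2 = 1850000.0 m^2 = 1.85 km^2

1.85 km^2


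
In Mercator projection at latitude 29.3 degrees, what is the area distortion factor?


area_distortion = 1/cos^2(29.3) = 1.315

1.315


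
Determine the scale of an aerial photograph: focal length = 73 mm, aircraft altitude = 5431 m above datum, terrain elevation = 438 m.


scale = f / (H - h) = 73 mm / 4993 m = 73 / 4993000 = 1:68397

1:68397


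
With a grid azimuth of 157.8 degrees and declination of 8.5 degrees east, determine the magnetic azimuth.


magnetic azimuth = grid azimuth - declination (east +ve)
mag_az = 157.8 - 8.5 = 149.3 degrees

149.3 degrees


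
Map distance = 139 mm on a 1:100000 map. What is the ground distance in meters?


ground = 139 mm * 100000 / 1000 = 13900.0 m

13900.0 m


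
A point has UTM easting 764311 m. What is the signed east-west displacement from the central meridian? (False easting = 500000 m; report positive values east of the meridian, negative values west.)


displacement = 764311 - 500000 = 264311 m

264311 m


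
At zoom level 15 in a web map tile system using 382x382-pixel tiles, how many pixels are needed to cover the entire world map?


tiles per axis = 2^15 = 32768
total tiles = 32768^2 = 1073741824
pixels per axis = 32768 * 382 = 12517376
total pixels = 12517376^2 = 156684701925376

156684701925376 pixels


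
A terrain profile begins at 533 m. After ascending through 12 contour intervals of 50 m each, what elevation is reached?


elevation = 533 + 12 * 50 = 1133 m

1133 m


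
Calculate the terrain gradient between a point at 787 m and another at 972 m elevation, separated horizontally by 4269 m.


gradient = (972 - 787) / 4269 = 185 / 4269 = 0.0433

0.0433


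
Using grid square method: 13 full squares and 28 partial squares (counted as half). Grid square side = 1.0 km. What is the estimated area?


effective squares = 13 + 28 * 0.5 = 27.0
area = 27.0 * 1.0 = 27.0 km^2

27.0 km^2


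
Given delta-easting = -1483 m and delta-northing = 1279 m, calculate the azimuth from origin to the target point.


az = atan2(-1483, 1279) = -49.2 deg
adjusted to 0-360: 310.8 degrees

310.8 degrees


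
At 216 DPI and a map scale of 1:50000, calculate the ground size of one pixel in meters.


pixel_cm = 2.54 / 216 ≈ 0.011759 cm
ground = pixel_cm * 50000 / 100 = 2.54 * 50000 / (216 * 100) = 127000 / 21600 ≈ 5.88 m

5.88 m


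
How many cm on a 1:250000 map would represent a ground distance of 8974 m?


map_cm = 8974 * 100 / 250000 = 3.5896 cm ≈ 3.59 cm

3.59 cm


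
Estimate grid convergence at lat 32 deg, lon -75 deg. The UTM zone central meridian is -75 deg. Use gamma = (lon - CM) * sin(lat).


gamma = (-75 - -75) * sin(32) = 0 * 0.529919 = 0.0 degrees

0.0 degrees


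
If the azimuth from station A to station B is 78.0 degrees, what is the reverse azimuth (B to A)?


back azimuth = (78.0 + 180) mod 360 = 258.0 degrees

258.0 degrees


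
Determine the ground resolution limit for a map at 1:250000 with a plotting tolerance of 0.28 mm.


ground = 0.28 mm * 250000 / 1000 = 70.0 m

70.0 m


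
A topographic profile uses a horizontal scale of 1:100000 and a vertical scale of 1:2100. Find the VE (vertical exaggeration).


VE = horizontal_scale / vertical_scale = 100000 / 2100 ≈ 47.6

47.6x


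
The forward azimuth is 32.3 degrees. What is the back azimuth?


back azimuth = (32.3 + 180) mod 360 = 212.3 degrees

212.3 degrees


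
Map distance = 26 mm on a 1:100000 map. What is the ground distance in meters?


ground = 26 mm * 100000 / 1000 = 2600.0 m

2600.0 m


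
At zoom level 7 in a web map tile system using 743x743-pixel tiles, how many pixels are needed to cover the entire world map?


tiles per axis = 2^7 = 128
total tiles = 128^2 = 16384
pixels per axis = 128 * 743 = 95104
total pixels = 95104^2 = 9044770816

9044770816 pixels


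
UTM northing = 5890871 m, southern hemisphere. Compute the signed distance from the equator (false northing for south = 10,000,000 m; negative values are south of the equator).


For southern: actual = 5890871 - 10000000 = -4109129 m

-4109129 m


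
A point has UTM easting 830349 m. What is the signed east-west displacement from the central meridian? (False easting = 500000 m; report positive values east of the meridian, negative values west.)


displacement = 830349 - 500000 = 330349 m

330349 m


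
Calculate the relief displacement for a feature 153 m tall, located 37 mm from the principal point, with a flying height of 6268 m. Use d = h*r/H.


d = h * r / H = 153 * 37 / 6268 = 0.9 mm

0.9 mm


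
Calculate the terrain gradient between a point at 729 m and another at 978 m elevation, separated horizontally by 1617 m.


gradient = (978 - 729) / 1617 = 249 / 1617 = 0.154

0.154


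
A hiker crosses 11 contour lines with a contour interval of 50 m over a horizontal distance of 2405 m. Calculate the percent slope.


elevation change = 11 * 50 = 550 m
slope = 550 / 2405 * 100 = 22.9%

22.9%


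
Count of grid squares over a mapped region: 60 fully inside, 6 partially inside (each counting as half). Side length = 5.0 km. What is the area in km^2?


effective squares = 60 + 6 * 0.5 = 63.0
area = 63.0 * 25.0 = 1575.0 km^2

1575.0 km^2


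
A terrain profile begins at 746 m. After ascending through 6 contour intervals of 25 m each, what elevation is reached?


elevation = 746 + 6 * 25 = 896 m

896 m


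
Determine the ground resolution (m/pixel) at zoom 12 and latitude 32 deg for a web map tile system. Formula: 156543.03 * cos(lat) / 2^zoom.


res = 156543.03 * cos(32) / 2^12 = 156543.03 * 0.8480481 / 4096 = 32.41 m/pixel

32.41 m/pixel


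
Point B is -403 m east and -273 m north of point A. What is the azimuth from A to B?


az = atan2(-403, -273) = -124.1 deg
adjusted to 0-360: 235.9 degrees

235.9 degrees


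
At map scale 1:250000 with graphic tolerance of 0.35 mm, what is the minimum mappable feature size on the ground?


ground = 0.35 mm * 250000 / 1000 = 87.5 m

87.5 m


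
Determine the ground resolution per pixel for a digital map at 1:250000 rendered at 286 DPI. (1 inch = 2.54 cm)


pixel_cm = 2.54 / 286 ≈ 0.008881 cm
ground = pixel_cm * 250000 / 100 = 2.54 * 250000 / (286 * 100) = 635000 / 28600 ≈ 22.2 m

22.2 m


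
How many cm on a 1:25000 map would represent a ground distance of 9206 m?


map_cm = 9206 * 100 / 25000 = 36.824 cm ≈ 36.82 cm

36.82 cm


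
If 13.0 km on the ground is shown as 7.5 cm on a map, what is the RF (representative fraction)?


ground = 13.0 km = 1300000 cm; RF denominator = ground / map = 1300000 / 7.5 ≈ 173333; RF = 1:173333

1:173333


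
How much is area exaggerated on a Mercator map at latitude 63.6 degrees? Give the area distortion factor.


area_distortion = 1/cos^2(63.6) = 5.058

5.058


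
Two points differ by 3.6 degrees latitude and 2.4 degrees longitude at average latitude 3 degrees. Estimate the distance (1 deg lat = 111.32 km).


dlat_km = 3.6 * 111.32 = 400.752
dlon_km = 2.4 * 111.32 * cos(3) ≈ 266.802
dist = sqrt(400.752^2 + 266.802^2) ≈ 481.4 km

481.4 km
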